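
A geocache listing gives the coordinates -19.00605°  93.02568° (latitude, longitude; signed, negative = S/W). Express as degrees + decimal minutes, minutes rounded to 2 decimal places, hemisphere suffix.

19° 0.36′ S, 93° 1.54′ E

Latitude is negative → S; |value| = 19.006050
φ: 19° + 0.006050 × 60 = 19° 0.3630′
λ: 93° + 0.025680 × 60 = 93° 1.5408′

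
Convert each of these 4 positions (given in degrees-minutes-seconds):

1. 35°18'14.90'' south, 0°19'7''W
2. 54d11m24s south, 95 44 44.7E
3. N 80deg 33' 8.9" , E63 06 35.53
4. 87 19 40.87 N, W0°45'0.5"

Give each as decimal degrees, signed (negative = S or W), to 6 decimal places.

1. -35.304139, -0.318611
2. -54.190000, 95.745750
3. 80.552472, 63.109869
4. 87.328019, -0.750139

Point 1:
  Lat: 35 + 18/60 + 14.9/3600 = 35.3041389
  S → negative
  Longitude: 0 + 19/60 + 7/3600 = 0.3186111
  W ⇒ negate
Point 2:
  Lat: 11′ + 24″ = 11.40000′; 54 + 11.40000/60 = 54.1900000
  hemisphere S, so the sign is −
  Longitude: 95° + 44/60 + 44.7/3600 = 95 + 0.733333 + 0.012417 = 95.7457500
  E → positive
Point 3:
  φ: 80° + 33/60 + 8.9/3600 = 80 + 0.550000 + 0.002472 = 80.5524722
  N → positive
  λ: 63 + 6/60 + 35.53/3600 = 63.1098694
  E → positive
Point 4:
  Lat: 87° + 19/60 + 40.87/3600 = 87 + 0.316667 + 0.011353 = 87.3280194
  N ⇒ keep positive
  λ: 0 + 45/60 + 0.5/3600 = 0.7501389
  W ⇒ negate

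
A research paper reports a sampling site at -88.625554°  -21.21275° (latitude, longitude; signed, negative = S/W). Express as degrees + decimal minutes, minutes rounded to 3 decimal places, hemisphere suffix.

Latitude is negative → S; |value| = 88.625554
φ: fractional part 0.625554 → 37.53324 minutes
Longitude is negative → W; |value| = 21.212750
Lon: minutes = (21.212750 − 21) × 60 = 12.76500

88° 37.533′ S, 21° 12.765′ W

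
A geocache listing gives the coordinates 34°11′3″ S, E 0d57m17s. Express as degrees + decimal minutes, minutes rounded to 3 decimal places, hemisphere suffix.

φ: 11 + 3/60 = 11.05000′
λ: seconds/60 = 0.28333; minutes = 57 + 0.28333 = 57.28333

34° 11.050′ S, 0° 57.283′ E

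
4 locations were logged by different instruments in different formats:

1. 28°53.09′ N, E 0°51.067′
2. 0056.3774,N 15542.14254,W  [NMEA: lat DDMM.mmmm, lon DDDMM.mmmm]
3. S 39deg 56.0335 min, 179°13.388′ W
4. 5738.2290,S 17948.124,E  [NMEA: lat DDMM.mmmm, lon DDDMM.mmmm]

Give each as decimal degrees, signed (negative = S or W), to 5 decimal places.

1. 28.88483, 0.85112
2. 0.93962, -155.70238
3. -39.93389, -179.22313
4. -57.63715, 179.80207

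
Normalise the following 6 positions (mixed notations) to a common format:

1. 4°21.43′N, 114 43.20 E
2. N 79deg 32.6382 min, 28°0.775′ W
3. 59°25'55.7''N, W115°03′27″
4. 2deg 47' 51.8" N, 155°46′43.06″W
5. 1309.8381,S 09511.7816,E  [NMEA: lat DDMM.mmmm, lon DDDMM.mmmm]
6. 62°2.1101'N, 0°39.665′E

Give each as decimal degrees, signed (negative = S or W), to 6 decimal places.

1. 4.357167, 114.720000
2. 79.543970, -28.012917
3. 59.432139, -115.057500
4. 2.797722, -155.778628
5. -13.163968, 95.196360
6. 62.035168, 0.661083

Point 1:
  Latitude: 4 + 21.43/60 = 4.3571667
  N → positive
  λ: 114 + 43.2/60 = 114.7200000
  E ⇒ keep positive
Point 2:
  Lat: 32.6382′ = 0.543970°; total 79.5439700
  N ⇒ keep positive
  Longitude: 0.775′ = 0.012917°; total 28.0129167
  W ⇒ negate
Point 3:
  φ: 59° + 25/60 + 55.7/3600 = 59 + 0.416667 + 0.015472 = 59.4321389
  N → positive
  λ: 115 + 3/60 + 27/3600 = 115.0575000
  W → negative
Point 4:
  φ: 47′ + 51.8″ = 47.86333′; 2 + 47.86333/60 = 2.7977222
  N → positive
  Longitude: 155° + 46/60 + 43.06/3600 = 155 + 0.766667 + 0.011961 = 155.7786278
  hemisphere W, so the sign is −
Point 5:
  Lat: split at 2 digits → 13° and 9.8381′; 13 + 9.8381/60 = 13.1639683
  S → negative
  Longitude: degrees = first 3 digits = 95, minutes = 11.7816; 95 + 11.7816/60 = 95.1963600
  E → positive
Point 6:
  Latitude: 2.1101′ = 0.035168°; total 62.0351683
  N ⇒ keep positive
  Longitude: 39.665′ = 0.661083°; total 0.6610833
  E → positive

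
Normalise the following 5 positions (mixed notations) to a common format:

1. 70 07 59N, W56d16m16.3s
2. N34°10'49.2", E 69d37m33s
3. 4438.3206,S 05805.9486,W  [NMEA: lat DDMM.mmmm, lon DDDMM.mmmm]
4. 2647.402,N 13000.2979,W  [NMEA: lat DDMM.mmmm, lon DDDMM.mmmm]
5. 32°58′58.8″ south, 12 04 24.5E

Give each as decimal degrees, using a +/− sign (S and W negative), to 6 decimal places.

1. 70.133056, -56.271194
2. 34.180333, 69.625833
3. -44.638677, -58.099143
4. 26.790033, -130.004965
5. -32.983000, 12.073472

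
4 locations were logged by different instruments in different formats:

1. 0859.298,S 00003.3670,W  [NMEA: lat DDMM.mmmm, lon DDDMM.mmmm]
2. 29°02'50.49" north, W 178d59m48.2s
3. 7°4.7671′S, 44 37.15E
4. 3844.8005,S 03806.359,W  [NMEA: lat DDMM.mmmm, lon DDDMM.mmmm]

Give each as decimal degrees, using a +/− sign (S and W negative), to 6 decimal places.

1. -8.988300, -0.056117
2. 29.047358, -178.996722
3. -7.079452, 44.619167
4. -38.746675, -38.105983

Point 1:
  Latitude: split at 2 digits → 08° and 59.298′; 8 + 59.298/60 = 8.9883000
  S → negative
  Lon: split at 3 digits → 000° and 3.367′; 0 + 3.367/60 = 0.0561167
  W → negative
Point 2:
  φ: 2′ + 50.49″ = 2.84150′; 29 + 2.84150/60 = 29.0473583
  N → positive
  Lon: 178° + 59/60 + 48.2/3600 = 178 + 0.983333 + 0.013389 = 178.9967222
  W → negative
Point 3:
  Latitude: 7 + 4.7671/60 = 7.0794517
  S → negative
  Lon: 37.15′ = 0.619167°; total 44.6191667
  E ⇒ keep positive
Point 4:
  Lat: split at 2 digits → 38° and 44.8005′; 38 + 44.8005/60 = 38.7466750
  S → negative
  Longitude: split at 3 digits → 038° and 6.359′; 38 + 6.359/60 = 38.1059833
  W → negative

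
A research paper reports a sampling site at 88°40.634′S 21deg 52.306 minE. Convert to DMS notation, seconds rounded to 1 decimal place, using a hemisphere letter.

Lat: fractional minutes 0.63400 × 60 = 38.040″
λ: 52.30600′ → 52′ and 0.30600 × 60 = 18.360″

88°40′38.0″ S, 21°52′18.4″ E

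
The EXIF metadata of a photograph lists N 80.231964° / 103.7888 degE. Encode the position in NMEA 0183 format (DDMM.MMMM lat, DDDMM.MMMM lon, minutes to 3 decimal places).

Lat: 80° + 0.231964 × 60 = 80° 13.91784′
Lon: 103° + 0.788800 × 60 = 103° 47.32800′

8013.918,N / 10347.328,E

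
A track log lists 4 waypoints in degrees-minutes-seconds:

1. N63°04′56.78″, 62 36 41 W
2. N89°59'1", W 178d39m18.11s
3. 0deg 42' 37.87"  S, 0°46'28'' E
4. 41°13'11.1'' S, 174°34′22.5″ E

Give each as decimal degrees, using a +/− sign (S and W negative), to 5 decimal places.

Point 1:
  φ: 4′ + 56.78″ = 4.94633′; 63 + 4.94633/60 = 63.082439
  N → positive
  Longitude: 36′ + 41″ = 36.68333′; 62 + 36.68333/60 = 62.611389
  hemisphere W, so the sign is −
Point 2:
  φ: 89 + 59/60 + 1/3600 = 89.983611
  N → positive
  Longitude: 39′ + 18.11″ = 39.30183′; 178 + 39.30183/60 = 178.655031
  hemisphere W, so the sign is −
Point 3:
  φ: 0° + 42/60 + 37.87/3600 = 0 + 0.700000 + 0.010519 = 0.710519
  hemisphere S, so the sign is −
  Lon: 0 + 46/60 + 28/3600 = 0.774444
  E → positive
Point 4:
  Latitude: 13′ + 11.1″ = 13.18500′; 41 + 13.18500/60 = 41.219750
  S ⇒ negate
  Longitude: 34′ + 22.5″ = 34.37500′; 174 + 34.37500/60 = 174.572917
  E → positive

1. 63.08244, -62.61139
2. 89.98361, -178.65503
3. -0.71052, 0.77444
4. -41.21975, 174.57292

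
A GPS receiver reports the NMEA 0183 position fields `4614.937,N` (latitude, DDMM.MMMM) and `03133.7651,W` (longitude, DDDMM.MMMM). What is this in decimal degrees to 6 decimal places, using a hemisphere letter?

46.248950° N, 31.562752° W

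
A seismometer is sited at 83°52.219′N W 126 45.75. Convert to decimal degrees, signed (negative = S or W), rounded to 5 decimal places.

φ: 52.219′ = 0.870317°; total 83.870317
N ⇒ keep positive
Lon: 45.75′ = 0.762500°; total 126.762500
W → negative

83.87032, -126.76250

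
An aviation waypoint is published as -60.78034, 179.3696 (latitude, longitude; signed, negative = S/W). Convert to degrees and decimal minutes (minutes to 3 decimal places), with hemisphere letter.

60° 46.820′ S, 179° 22.176′ E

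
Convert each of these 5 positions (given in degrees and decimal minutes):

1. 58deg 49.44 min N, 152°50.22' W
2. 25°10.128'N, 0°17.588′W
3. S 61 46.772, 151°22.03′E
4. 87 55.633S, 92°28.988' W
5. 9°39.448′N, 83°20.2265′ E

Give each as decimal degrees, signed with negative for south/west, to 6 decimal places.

Point 1:
  Lat: 49.44′ = 0.824000°; total 58.8240000
  N → positive
  λ: 50.22′ = 0.837000°; total 152.8370000
  W → negative
Point 2:
  φ: 25 + 10.128/60 = 25.1688000
  N ⇒ keep positive
  λ: 0 + 17.588/60 = 0.2931333
  W → negative
Point 3:
  φ: 46.772′ = 0.779533°; total 61.7795333
  S ⇒ negate
  Longitude: 22.03′ = 0.367167°; total 151.3671667
  E ⇒ keep positive
Point 4:
  Lat: 55.633′ = 0.927217°; total 87.9272167
  S ⇒ negate
  λ: 28.988′ = 0.483133°; total 92.4831333
  W → negative
Point 5:
  φ: 9 + 39.448/60 = 9.6574667
  N → positive
  Lon: 20.2265′ = 0.337108°; total 83.3371083
  E → positive

1. 58.824000, -152.837000
2. 25.168800, -0.293133
3. -61.779533, 151.367167
4. -87.927217, -92.483133
5. 9.657467, 83.337108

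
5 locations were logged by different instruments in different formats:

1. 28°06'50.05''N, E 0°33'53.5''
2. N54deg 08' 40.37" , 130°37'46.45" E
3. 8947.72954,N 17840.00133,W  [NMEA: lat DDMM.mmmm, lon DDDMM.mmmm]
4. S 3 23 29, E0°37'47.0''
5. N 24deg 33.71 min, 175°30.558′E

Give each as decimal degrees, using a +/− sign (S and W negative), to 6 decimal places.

Point 1:
  Lat: 6′ + 50.05″ = 6.83417′; 28 + 6.83417/60 = 28.1139028
  N ⇒ keep positive
  λ: 0 + 33/60 + 53.5/3600 = 0.5648611
  E ⇒ keep positive
Point 2:
  φ: 54 + 8/60 + 40.37/3600 = 54.1445472
  N ⇒ keep positive
  Lon: 130° + 37/60 + 46.45/3600 = 130 + 0.616667 + 0.012903 = 130.6295694
  E → positive
Point 3:
  Latitude: split at 2 digits → 89° and 47.72954′; 89 + 47.72954/60 = 89.7954923
  N → positive
  Longitude: split at 3 digits → 178° and 40.00133′; 178 + 40.00133/60 = 178.6666888
  W ⇒ negate
Point 4:
  Lat: 3° + 23/60 + 29/3600 = 3 + 0.383333 + 0.008056 = 3.3913889
  S ⇒ negate
  Longitude: 0 + 37/60 + 47/3600 = 0.6297222
  E → positive
Point 5:
  Latitude: 33.71′ = 0.561833°; total 24.5618333
  N → positive
  Lon: 175 + 30.558/60 = 175.5093000
  E ⇒ keep positive

1. 28.113903, 0.564861
2. 54.144547, 130.629569
3. 89.795492, -178.666689
4. -3.391389, 0.629722
5. 24.561833, 175.509300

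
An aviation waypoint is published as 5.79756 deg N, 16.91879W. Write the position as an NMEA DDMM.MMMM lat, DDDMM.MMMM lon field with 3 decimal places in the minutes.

0547.854,N / 01655.127,W

Latitude: fractional part 0.797560 → 47.85360 minutes
λ: minutes = (16.918790 − 16) × 60 = 55.12740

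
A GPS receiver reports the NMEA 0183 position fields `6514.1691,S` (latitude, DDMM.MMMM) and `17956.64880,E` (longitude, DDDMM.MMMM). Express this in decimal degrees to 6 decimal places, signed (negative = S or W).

Latitude: split at 2 digits → 65° and 14.1691′; 65 + 14.1691/60 = 65.2361517
hemisphere S, so the sign is −
Longitude: degrees = first 3 digits = 179, minutes = 56.6488; 179 + 56.6488/60 = 179.9441467
E → positive

-65.236152, 179.944147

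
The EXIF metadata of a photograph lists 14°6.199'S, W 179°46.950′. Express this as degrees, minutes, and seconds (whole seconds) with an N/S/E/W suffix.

Latitude: 6.19900′ → 6′ and 0.19900 × 60 = 11.94″
Lon: fractional minutes 0.95000 × 60 = 57.00″

14°06′12″ S, 179°46′57″ W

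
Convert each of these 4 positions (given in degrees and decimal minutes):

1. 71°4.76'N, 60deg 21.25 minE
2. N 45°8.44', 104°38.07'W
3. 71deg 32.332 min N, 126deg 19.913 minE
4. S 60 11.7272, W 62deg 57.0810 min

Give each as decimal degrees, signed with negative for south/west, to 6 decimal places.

Point 1:
  Lat: 4.76′ = 0.079333°; total 71.0793333
  N ⇒ keep positive
  Lon: 60 + 21.25/60 = 60.3541667
  E → positive
Point 2:
  Lat: 45 + 8.44/60 = 45.1406667
  N ⇒ keep positive
  Lon: 104 + 38.07/60 = 104.6345000
  hemisphere W, so the sign is −
Point 3:
  Latitude: 32.332′ = 0.538867°; total 71.5388667
  N → positive
  Longitude: 19.913′ = 0.331883°; total 126.3318833
  E → positive
Point 4:
  Latitude: 11.7272′ = 0.195453°; total 60.1954533
  S → negative
  λ: 62 + 57.081/60 = 62.9513500
  W ⇒ negate

1. 71.079333, 60.354167
2. 45.140667, -104.634500
3. 71.538867, 126.331883
4. -60.195453, -62.951350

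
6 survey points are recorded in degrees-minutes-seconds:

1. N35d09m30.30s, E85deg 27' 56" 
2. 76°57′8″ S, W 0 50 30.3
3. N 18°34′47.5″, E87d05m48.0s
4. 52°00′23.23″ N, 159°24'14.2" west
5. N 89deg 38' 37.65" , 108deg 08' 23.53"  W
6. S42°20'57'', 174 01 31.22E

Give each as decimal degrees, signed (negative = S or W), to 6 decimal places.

1. 35.158417, 85.465556
2. -76.952222, -0.841750
3. 18.579861, 87.096667
4. 52.006453, -159.403944
5. 89.643792, -108.139869
6. -42.349167, 174.025339

Point 1:
  φ: 35 + 9/60 + 30.3/3600 = 35.1584167
  N → positive
  Lon: 27′ + 56″ = 27.93333′; 85 + 27.93333/60 = 85.4655556
  E ⇒ keep positive
Point 2:
  φ: 76 + 57/60 + 8/3600 = 76.9522222
  S → negative
  λ: 0° + 50/60 + 30.3/3600 = 0 + 0.833333 + 0.008417 = 0.8417500
  hemisphere W, so the sign is −
Point 3:
  φ: 34′ + 47.5″ = 34.79167′; 18 + 34.79167/60 = 18.5798611
  N → positive
  Lon: 87° + 5/60 + 48/3600 = 87 + 0.083333 + 0.013333 = 87.0966667
  E → positive
Point 4:
  φ: 52° + 0/60 + 23.23/3600 = 52 + 0.000000 + 0.006453 = 52.0064528
  N → positive
  Lon: 159 + 24/60 + 14.2/3600 = 159.4039444
  W → negative
Point 5:
  Latitude: 38′ + 37.65″ = 38.62750′; 89 + 38.62750/60 = 89.6437917
  N ⇒ keep positive
  Longitude: 108 + 8/60 + 23.53/3600 = 108.1398694
  W → negative
Point 6:
  Latitude: 42° + 20/60 + 57/3600 = 42 + 0.333333 + 0.015833 = 42.3491667
  hemisphere S, so the sign is −
  λ: 174 + 1/60 + 31.22/3600 = 174.0253389
  E ⇒ keep positive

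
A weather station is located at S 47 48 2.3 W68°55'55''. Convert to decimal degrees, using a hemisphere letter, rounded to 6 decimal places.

47.800639° S, 68.931944° W

Latitude: 47° + 48/60 + 2.3/3600 = 47 + 0.800000 + 0.000639 = 47.8006389
λ: 68 + 55/60 + 55/3600 = 68.9319444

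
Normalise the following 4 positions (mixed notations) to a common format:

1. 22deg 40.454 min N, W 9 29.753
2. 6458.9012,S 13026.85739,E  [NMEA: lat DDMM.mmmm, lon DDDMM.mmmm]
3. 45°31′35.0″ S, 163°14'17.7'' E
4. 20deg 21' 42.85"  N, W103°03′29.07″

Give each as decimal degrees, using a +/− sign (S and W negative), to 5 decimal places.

1. 22.67423, -9.49588
2. -64.98169, 130.44762
3. -45.52639, 163.23825
4. 20.36190, -103.05808

Point 1:
  Latitude: 22 + 40.454/60 = 22.674233
  N ⇒ keep positive
  Lon: 29.753′ = 0.495883°; total 9.495883
  hemisphere W, so the sign is −
Point 2:
  φ: degrees = first 2 digits = 64, minutes = 58.9012; 64 + 58.9012/60 = 64.981687
  S ⇒ negate
  Lon: degrees = first 3 digits = 130, minutes = 26.85739; 130 + 26.85739/60 = 130.447623
  E ⇒ keep positive
Point 3:
  Lat: 31′ + 35″ = 31.58333′; 45 + 31.58333/60 = 45.526389
  hemisphere S, so the sign is −
  λ: 163° + 14/60 + 17.7/3600 = 163 + 0.233333 + 0.004917 = 163.238250
  E ⇒ keep positive
Point 4:
  φ: 21′ + 42.85″ = 21.71417′; 20 + 21.71417/60 = 20.361903
  N ⇒ keep positive
  Lon: 103° + 3/60 + 29.07/3600 = 103 + 0.050000 + 0.008075 = 103.058075
  W ⇒ negate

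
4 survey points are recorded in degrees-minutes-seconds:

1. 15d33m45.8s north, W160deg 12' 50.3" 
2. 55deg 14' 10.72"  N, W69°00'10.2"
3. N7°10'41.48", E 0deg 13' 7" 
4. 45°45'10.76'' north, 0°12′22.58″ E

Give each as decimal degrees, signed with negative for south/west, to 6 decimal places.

Point 1:
  φ: 15° + 33/60 + 45.8/3600 = 15 + 0.550000 + 0.012722 = 15.5627222
  N → positive
  Lon: 160° + 12/60 + 50.3/3600 = 160 + 0.200000 + 0.013972 = 160.2139722
  W ⇒ negate
Point 2:
  Latitude: 55° + 14/60 + 10.72/3600 = 55 + 0.233333 + 0.002978 = 55.2363111
  N ⇒ keep positive
  λ: 0′ + 10.2″ = 0.17000′; 69 + 0.17000/60 = 69.0028333
  W ⇒ negate
Point 3:
  Lat: 7 + 10/60 + 41.48/3600 = 7.1781889
  N ⇒ keep positive
  Lon: 0° + 13/60 + 7/3600 = 0 + 0.216667 + 0.001944 = 0.2186111
  E → positive
Point 4:
  φ: 45 + 45/60 + 10.76/3600 = 45.7529889
  N ⇒ keep positive
  λ: 12′ + 22.58″ = 12.37633′; 0 + 12.37633/60 = 0.2062722
  E → positive

1. 15.562722, -160.213972
2. 55.236311, -69.002833
3. 7.178189, 0.218611
4. 45.752989, 0.206272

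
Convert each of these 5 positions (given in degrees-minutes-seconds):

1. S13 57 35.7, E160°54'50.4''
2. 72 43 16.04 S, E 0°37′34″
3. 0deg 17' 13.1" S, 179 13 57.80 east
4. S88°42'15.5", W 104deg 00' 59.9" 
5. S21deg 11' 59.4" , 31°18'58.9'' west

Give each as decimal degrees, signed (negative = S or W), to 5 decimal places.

1. -13.95992, 160.91400
2. -72.72112, 0.62611
3. -0.28697, 179.23272
4. -88.70431, -104.01664
5. -21.19983, -31.31636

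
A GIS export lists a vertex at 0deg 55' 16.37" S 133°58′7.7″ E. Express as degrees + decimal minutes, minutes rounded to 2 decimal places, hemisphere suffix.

Lat: seconds/60 = 0.27283; minutes = 55 + 0.27283 = 55.2728
Lon: 58 + 7.7/60 = 58.1283′

0° 55.27′ S, 133° 58.13′ E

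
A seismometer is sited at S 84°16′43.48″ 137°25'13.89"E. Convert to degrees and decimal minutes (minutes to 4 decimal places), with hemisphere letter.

84° 16.7247′ S, 137° 25.2315′ E

Lat: seconds/60 = 0.72467; minutes = 16 + 0.72467 = 16.724667
Longitude: 25 + 13.89/60 = 25.231500′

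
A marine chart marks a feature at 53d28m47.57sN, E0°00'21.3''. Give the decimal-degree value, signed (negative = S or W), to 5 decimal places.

Latitude: 53° + 28/60 + 47.57/3600 = 53 + 0.466667 + 0.013214 = 53.479881
N ⇒ keep positive
λ: 0′ + 21.3″ = 0.35500′; 0 + 0.35500/60 = 0.005917
E → positive

53.47988, 0.00592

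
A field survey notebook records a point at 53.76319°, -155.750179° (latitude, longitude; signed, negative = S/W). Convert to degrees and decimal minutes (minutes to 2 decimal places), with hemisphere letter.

Latitude: 53° + 0.763190 × 60 = 53° 45.7914′
Longitude is negative → W; |value| = 155.750179
Longitude: fractional part 0.750179 → 45.0107 minutes

53° 45.79′ N, 155° 45.01′ W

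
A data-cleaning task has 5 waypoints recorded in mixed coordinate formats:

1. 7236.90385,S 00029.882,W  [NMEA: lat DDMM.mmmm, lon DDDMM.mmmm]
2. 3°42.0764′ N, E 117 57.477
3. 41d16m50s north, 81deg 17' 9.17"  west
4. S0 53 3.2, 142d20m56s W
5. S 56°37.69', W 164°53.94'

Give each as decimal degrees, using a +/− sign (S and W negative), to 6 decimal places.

1. -72.615064, -0.498033
2. 3.701273, 117.957950
3. 41.280556, -81.285881
4. -0.884222, -142.348889
5. -56.628167, -164.899000

Point 1:
  Latitude: split at 2 digits → 72° and 36.90385′; 72 + 36.90385/60 = 72.6150642
  S ⇒ negate
  Lon: split at 3 digits → 000° and 29.882′; 0 + 29.882/60 = 0.4980333
  W → negative
Point 2:
  Lat: 42.0764′ = 0.701273°; total 3.7012733
  N → positive
  Longitude: 117 + 57.477/60 = 117.9579500
  E → positive
Point 3:
  Lat: 41° + 16/60 + 50/3600 = 41 + 0.266667 + 0.013889 = 41.2805556
  N → positive
  Longitude: 81° + 17/60 + 9.17/3600 = 81 + 0.283333 + 0.002547 = 81.2858806
  W → negative
Point 4:
  φ: 0 + 53/60 + 3.2/3600 = 0.8842222
  S → negative
  Lon: 20′ + 56″ = 20.93333′; 142 + 20.93333/60 = 142.3488889
  W → negative
Point 5:
  Lat: 37.69′ = 0.628167°; total 56.6281667
  S ⇒ negate
  λ: 164 + 53.94/60 = 164.8990000
  hemisphere W, so the sign is −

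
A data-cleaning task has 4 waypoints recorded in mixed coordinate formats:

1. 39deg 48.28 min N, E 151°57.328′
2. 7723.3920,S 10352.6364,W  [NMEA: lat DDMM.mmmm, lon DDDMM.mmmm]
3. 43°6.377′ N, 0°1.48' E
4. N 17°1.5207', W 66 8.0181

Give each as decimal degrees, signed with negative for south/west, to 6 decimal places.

Point 1:
  φ: 39 + 48.28/60 = 39.8046667
  N → positive
  Longitude: 57.328′ = 0.955467°; total 151.9554667
  E ⇒ keep positive
Point 2:
  Latitude: split at 2 digits → 77° and 23.392′; 77 + 23.392/60 = 77.3898667
  S ⇒ negate
  λ: degrees = first 3 digits = 103, minutes = 52.6364; 103 + 52.6364/60 = 103.8772733
  W ⇒ negate
Point 3:
  φ: 43 + 6.377/60 = 43.1062833
  N → positive
  Longitude: 1.48′ = 0.024667°; total 0.0246667
  E ⇒ keep positive
Point 4:
  Lat: 1.5207′ = 0.025345°; total 17.0253450
  N → positive
  λ: 66 + 8.0181/60 = 66.1336350
  W ⇒ negate

1. 39.804667, 151.955467
2. -77.389867, -103.877273
3. 43.106283, 0.024667
4. 17.025345, -66.133635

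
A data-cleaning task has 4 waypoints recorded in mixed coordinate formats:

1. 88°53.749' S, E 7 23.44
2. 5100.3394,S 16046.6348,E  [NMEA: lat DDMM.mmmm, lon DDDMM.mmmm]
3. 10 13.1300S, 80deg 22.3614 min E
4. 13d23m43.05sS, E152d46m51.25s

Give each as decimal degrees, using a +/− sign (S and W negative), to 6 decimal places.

1. -88.895817, 7.390667
2. -51.005657, 160.777247
3. -10.218833, 80.372690
4. -13.395292, 152.780903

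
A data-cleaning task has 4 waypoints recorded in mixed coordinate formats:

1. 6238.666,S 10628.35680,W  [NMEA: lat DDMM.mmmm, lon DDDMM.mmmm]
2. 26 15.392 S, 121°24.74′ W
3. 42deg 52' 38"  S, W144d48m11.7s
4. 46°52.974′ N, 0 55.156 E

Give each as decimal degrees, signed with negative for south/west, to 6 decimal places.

1. -62.644433, -106.472613
2. -26.256533, -121.412333
3. -42.877222, -144.803250
4. 46.882900, 0.919267

Point 1:
  Lat: split at 2 digits → 62° and 38.666′; 62 + 38.666/60 = 62.6444333
  hemisphere S, so the sign is −
  Lon: split at 3 digits → 106° and 28.3568′; 106 + 28.3568/60 = 106.4726133
  W → negative
Point 2:
  φ: 26 + 15.392/60 = 26.2565333
  S → negative
  Lon: 24.74′ = 0.412333°; total 121.4123333
  hemisphere W, so the sign is −
Point 3:
  φ: 42 + 52/60 + 38/3600 = 42.8772222
  S ⇒ negate
  Lon: 144° + 48/60 + 11.7/3600 = 144 + 0.800000 + 0.003250 = 144.8032500
  W ⇒ negate
Point 4:
  Lat: 46 + 52.974/60 = 46.8829000
  N ⇒ keep positive
  Lon: 0 + 55.156/60 = 0.9192667
  E ⇒ keep positive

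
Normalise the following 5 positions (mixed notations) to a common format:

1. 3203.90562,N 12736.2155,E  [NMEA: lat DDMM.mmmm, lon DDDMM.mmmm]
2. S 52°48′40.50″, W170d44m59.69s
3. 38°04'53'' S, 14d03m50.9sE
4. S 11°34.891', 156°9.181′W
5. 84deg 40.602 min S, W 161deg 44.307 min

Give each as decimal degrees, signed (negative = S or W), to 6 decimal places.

Point 1:
  Latitude: split at 2 digits → 32° and 3.90562′; 32 + 3.90562/60 = 32.0650937
  N ⇒ keep positive
  Longitude: degrees = first 3 digits = 127, minutes = 36.2155; 127 + 36.2155/60 = 127.6035917
  E ⇒ keep positive
Point 2:
  Lat: 52° + 48/60 + 40.5/3600 = 52 + 0.800000 + 0.011250 = 52.8112500
  S → negative
  Lon: 170 + 44/60 + 59.69/3600 = 170.7499139
  hemisphere W, so the sign is −
Point 3:
  φ: 38° + 4/60 + 53/3600 = 38 + 0.066667 + 0.014722 = 38.0813889
  S → negative
  λ: 3′ + 50.9″ = 3.84833′; 14 + 3.84833/60 = 14.0641389
  E → positive
Point 4:
  φ: 11 + 34.891/60 = 11.5815167
  S ⇒ negate
  Lon: 9.181′ = 0.153017°; total 156.1530167
  hemisphere W, so the sign is −
Point 5:
  Lat: 40.602′ = 0.676700°; total 84.6767000
  S ⇒ negate
  Lon: 44.307′ = 0.738450°; total 161.7384500
  W ⇒ negate

1. 32.065094, 127.603592
2. -52.811250, -170.749914
3. -38.081389, 14.064139
4. -11.581517, -156.153017
5. -84.676700, -161.738450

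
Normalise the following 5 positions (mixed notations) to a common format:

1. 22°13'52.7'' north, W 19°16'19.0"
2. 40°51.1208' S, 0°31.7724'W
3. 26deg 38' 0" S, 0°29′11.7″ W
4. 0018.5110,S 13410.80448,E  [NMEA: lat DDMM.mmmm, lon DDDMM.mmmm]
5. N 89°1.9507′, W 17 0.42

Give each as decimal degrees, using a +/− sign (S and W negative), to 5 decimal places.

1. 22.23131, -19.27194
2. -40.85201, -0.52954
3. -26.63333, -0.48658
4. -0.30852, 134.18007
5. 89.03251, -17.00700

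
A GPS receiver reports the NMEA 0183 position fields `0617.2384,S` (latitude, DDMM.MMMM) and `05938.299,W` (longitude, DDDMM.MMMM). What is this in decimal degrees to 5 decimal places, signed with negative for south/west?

-6.28731, -59.63832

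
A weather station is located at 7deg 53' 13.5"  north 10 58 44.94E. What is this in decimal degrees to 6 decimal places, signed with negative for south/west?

Lat: 53′ + 13.5″ = 53.22500′; 7 + 53.22500/60 = 7.8870833
N ⇒ keep positive
λ: 58′ + 44.94″ = 58.74900′; 10 + 58.74900/60 = 10.9791500
E → positive

7.887083, 10.979150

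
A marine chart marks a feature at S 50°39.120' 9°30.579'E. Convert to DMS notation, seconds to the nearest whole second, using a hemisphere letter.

50°39′7″ S, 9°30′35″ E

Latitude: 39.12000′ → 39′ and 0.12000 × 60 = 7.20″
Longitude: fractional minutes 0.57900 × 60 = 34.74″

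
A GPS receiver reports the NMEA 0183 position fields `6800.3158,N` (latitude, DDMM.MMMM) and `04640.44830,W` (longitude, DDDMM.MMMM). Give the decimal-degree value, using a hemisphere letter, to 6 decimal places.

68.005263° N, 46.674138° W

Lat: degrees = first 2 digits = 68, minutes = 0.3158; 68 + 0.3158/60 = 68.0052633
Longitude: split at 3 digits → 046° and 40.4483′; 46 + 40.4483/60 = 46.6741383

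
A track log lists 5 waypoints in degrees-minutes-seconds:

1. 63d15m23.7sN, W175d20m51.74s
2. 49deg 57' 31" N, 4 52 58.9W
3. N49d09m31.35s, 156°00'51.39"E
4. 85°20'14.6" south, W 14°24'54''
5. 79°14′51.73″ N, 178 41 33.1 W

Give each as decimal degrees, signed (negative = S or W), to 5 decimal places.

Point 1:
  φ: 63 + 15/60 + 23.7/3600 = 63.256583
  N → positive
  Lon: 20′ + 51.74″ = 20.86233′; 175 + 20.86233/60 = 175.347706
  hemisphere W, so the sign is −
Point 2:
  Lat: 49° + 57/60 + 31/3600 = 49 + 0.950000 + 0.008611 = 49.958611
  N → positive
  Lon: 4° + 52/60 + 58.9/3600 = 4 + 0.866667 + 0.016361 = 4.883028
  hemisphere W, so the sign is −
Point 3:
  Latitude: 49° + 9/60 + 31.35/3600 = 49 + 0.150000 + 0.008708 = 49.158708
  N → positive
  Longitude: 156° + 0/60 + 51.39/3600 = 156 + 0.000000 + 0.014275 = 156.014275
  E ⇒ keep positive
Point 4:
  φ: 85 + 20/60 + 14.6/3600 = 85.337389
  S → negative
  Lon: 14 + 24/60 + 54/3600 = 14.415000
  W → negative
Point 5:
  φ: 14′ + 51.73″ = 14.86217′; 79 + 14.86217/60 = 79.247703
  N ⇒ keep positive
  Longitude: 178 + 41/60 + 33.1/3600 = 178.692528
  W ⇒ negate

1. 63.25658, -175.34771
2. 49.95861, -4.88303
3. 49.15871, 156.01428
4. -85.33739, -14.41500
5. 79.24770, -178.69253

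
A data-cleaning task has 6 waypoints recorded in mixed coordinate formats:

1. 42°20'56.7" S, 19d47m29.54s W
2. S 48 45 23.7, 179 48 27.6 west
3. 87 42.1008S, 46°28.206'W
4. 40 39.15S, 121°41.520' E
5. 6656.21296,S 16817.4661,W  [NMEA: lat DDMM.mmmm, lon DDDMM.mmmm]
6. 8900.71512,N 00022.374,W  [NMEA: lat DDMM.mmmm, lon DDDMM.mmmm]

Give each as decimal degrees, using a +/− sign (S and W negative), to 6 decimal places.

1. -42.349083, -19.791539
2. -48.756583, -179.807667
3. -87.701680, -46.470100
4. -40.652500, 121.692000
5. -66.936883, -168.291102
6. 89.011919, -0.372900

Point 1:
  Lat: 42 + 20/60 + 56.7/3600 = 42.3490833
  S ⇒ negate
  λ: 19° + 47/60 + 29.54/3600 = 19 + 0.783333 + 0.008206 = 19.7915389
  hemisphere W, so the sign is −
Point 2:
  φ: 45′ + 23.7″ = 45.39500′; 48 + 45.39500/60 = 48.7565833
  S ⇒ negate
  Longitude: 179 + 48/60 + 27.6/3600 = 179.8076667
  W ⇒ negate
Point 3:
  Latitude: 87 + 42.1008/60 = 87.7016800
  S → negative
  Longitude: 28.206′ = 0.470100°; total 46.4701000
  hemisphere W, so the sign is −
Point 4:
  Latitude: 40 + 39.15/60 = 40.6525000
  hemisphere S, so the sign is −
  Longitude: 41.52′ = 0.692000°; total 121.6920000
  E ⇒ keep positive
Point 5:
  Latitude: degrees = first 2 digits = 66, minutes = 56.21296; 66 + 56.21296/60 = 66.9368827
  S → negative
  Longitude: split at 3 digits → 168° and 17.4661′; 168 + 17.4661/60 = 168.2911017
  W → negative
Point 6:
  Lat: split at 2 digits → 89° and 0.71512′; 89 + 0.71512/60 = 89.0119187
  N ⇒ keep positive
  Lon: degrees = first 3 digits = 0, minutes = 22.374; 0 + 22.374/60 = 0.3729000
  hemisphere W, so the sign is −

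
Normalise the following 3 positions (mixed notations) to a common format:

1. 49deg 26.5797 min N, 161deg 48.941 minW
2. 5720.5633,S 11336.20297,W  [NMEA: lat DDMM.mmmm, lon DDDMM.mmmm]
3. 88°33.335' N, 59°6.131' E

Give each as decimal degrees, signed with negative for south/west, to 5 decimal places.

1. 49.44300, -161.81568
2. -57.34272, -113.60338
3. 88.55558, 59.10218

Point 1:
  φ: 26.5797′ = 0.442995°; total 49.442995
  N → positive
  Longitude: 161 + 48.941/60 = 161.815683
  W ⇒ negate
Point 2:
  Lat: split at 2 digits → 57° and 20.5633′; 57 + 20.5633/60 = 57.342722
  S → negative
  Longitude: split at 3 digits → 113° and 36.20297′; 113 + 36.20297/60 = 113.603383
  W → negative
Point 3:
  Latitude: 33.335′ = 0.555583°; total 88.555583
  N ⇒ keep positive
  Longitude: 6.131′ = 0.102183°; total 59.102183
  E → positive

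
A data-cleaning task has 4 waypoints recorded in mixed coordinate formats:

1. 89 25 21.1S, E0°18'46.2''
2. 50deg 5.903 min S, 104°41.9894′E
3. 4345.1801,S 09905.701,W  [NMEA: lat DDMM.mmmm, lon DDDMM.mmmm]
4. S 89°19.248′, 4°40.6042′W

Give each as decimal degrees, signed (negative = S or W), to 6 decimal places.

1. -89.422528, 0.312833
2. -50.098383, 104.699823
3. -43.753002, -99.095017
4. -89.320800, -4.676737

Point 1:
  Latitude: 89° + 25/60 + 21.1/3600 = 89 + 0.416667 + 0.005861 = 89.4225278
  hemisphere S, so the sign is −
  λ: 0 + 18/60 + 46.2/3600 = 0.3128333
  E → positive
Point 2:
  φ: 5.903′ = 0.098383°; total 50.0983833
  hemisphere S, so the sign is −
  λ: 104 + 41.9894/60 = 104.6998233
  E → positive
Point 3:
  Latitude: degrees = first 2 digits = 43, minutes = 45.1801; 43 + 45.1801/60 = 43.7530017
  S → negative
  Lon: degrees = first 3 digits = 99, minutes = 5.701; 99 + 5.701/60 = 99.0950167
  hemisphere W, so the sign is −
Point 4:
  Lat: 89 + 19.248/60 = 89.3208000
  hemisphere S, so the sign is −
  Lon: 40.6042′ = 0.676737°; total 4.6767367
  W ⇒ negate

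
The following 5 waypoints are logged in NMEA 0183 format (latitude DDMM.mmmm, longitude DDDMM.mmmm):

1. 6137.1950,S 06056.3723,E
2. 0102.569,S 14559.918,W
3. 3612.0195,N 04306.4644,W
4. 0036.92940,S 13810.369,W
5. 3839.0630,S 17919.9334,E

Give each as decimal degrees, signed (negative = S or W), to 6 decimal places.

1. -61.619917, 60.939538
2. -1.042817, -145.998633
3. 36.200325, -43.107740
4. -0.615490, -138.172817
5. -38.651050, 179.332223

Point 1:
  Lat: split at 2 digits → 61° and 37.195′; 61 + 37.195/60 = 61.6199167
  hemisphere S, so the sign is −
  λ: split at 3 digits → 060° and 56.3723′; 60 + 56.3723/60 = 60.9395383
  E → positive
Point 2:
  φ: degrees = first 2 digits = 1, minutes = 2.569; 1 + 2.569/60 = 1.0428167
  hemisphere S, so the sign is −
  Longitude: degrees = first 3 digits = 145, minutes = 59.918; 145 + 59.918/60 = 145.9986333
  W → negative
Point 3:
  Latitude: split at 2 digits → 36° and 12.0195′; 36 + 12.0195/60 = 36.2003250
  N → positive
  Lon: split at 3 digits → 043° and 6.4644′; 43 + 6.4644/60 = 43.1077400
  W → negative
Point 4:
  φ: split at 2 digits → 00° and 36.9294′; 0 + 36.9294/60 = 0.6154900
  hemisphere S, so the sign is −
  λ: degrees = first 3 digits = 138, minutes = 10.369; 138 + 10.369/60 = 138.1728167
  W → negative
Point 5:
  Lat: split at 2 digits → 38° and 39.063′; 38 + 39.063/60 = 38.6510500
  S ⇒ negate
  λ: split at 3 digits → 179° and 19.9334′; 179 + 19.9334/60 = 179.3322233
  E ⇒ keep positive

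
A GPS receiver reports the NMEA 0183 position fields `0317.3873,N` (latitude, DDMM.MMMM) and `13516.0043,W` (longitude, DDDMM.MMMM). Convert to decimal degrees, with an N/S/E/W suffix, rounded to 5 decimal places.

φ: degrees = first 2 digits = 3, minutes = 17.3873; 3 + 17.3873/60 = 3.289788
Lon: degrees = first 3 digits = 135, minutes = 16.0043; 135 + 16.0043/60 = 135.266738

3.28979° N, 135.26674° W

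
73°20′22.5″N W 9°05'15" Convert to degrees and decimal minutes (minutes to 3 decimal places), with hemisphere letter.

φ: 20 + 22.5/60 = 20.37500′
Lon: 5 + 15/60 = 5.25000′

73° 20.375′ N, 9° 5.250′ W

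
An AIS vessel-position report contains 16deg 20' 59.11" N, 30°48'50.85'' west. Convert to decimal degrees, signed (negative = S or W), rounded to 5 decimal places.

Lat: 16 + 20/60 + 59.11/3600 = 16.349753
N → positive
Lon: 30° + 48/60 + 50.85/3600 = 30 + 0.800000 + 0.014125 = 30.814125
W → negative

16.34975, -30.81413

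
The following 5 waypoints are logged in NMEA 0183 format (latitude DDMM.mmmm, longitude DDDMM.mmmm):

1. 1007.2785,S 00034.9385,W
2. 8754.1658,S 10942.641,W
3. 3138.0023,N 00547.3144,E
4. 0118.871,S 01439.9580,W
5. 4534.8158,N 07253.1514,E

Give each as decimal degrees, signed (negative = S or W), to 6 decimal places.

Point 1:
  φ: split at 2 digits → 10° and 7.2785′; 10 + 7.2785/60 = 10.1213083
  hemisphere S, so the sign is −
  Lon: split at 3 digits → 000° and 34.9385′; 0 + 34.9385/60 = 0.5823083
  W ⇒ negate
Point 2:
  φ: split at 2 digits → 87° and 54.1658′; 87 + 54.1658/60 = 87.9027633
  S → negative
  Lon: degrees = first 3 digits = 109, minutes = 42.641; 109 + 42.641/60 = 109.7106833
  hemisphere W, so the sign is −
Point 3:
  Lat: degrees = first 2 digits = 31, minutes = 38.0023; 31 + 38.0023/60 = 31.6333717
  N → positive
  λ: degrees = first 3 digits = 5, minutes = 47.3144; 5 + 47.3144/60 = 5.7885733
  E → positive
Point 4:
  Lat: degrees = first 2 digits = 1, minutes = 18.871; 1 + 18.871/60 = 1.3145167
  hemisphere S, so the sign is −
  Longitude: degrees = first 3 digits = 14, minutes = 39.958; 14 + 39.958/60 = 14.6659667
  W → negative
Point 5:
  φ: split at 2 digits → 45° and 34.8158′; 45 + 34.8158/60 = 45.5802633
  N ⇒ keep positive
  Longitude: split at 3 digits → 072° and 53.1514′; 72 + 53.1514/60 = 72.8858567
  E → positive

1. -10.121308, -0.582308
2. -87.902763, -109.710683
3. 31.633372, 5.788573
4. -1.314517, -14.665967
5. 45.580263, 72.885857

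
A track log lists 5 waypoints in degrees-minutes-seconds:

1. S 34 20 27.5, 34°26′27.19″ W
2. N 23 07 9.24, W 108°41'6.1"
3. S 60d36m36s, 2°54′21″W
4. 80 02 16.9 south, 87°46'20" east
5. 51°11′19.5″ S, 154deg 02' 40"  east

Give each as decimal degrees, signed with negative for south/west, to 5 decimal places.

1. -34.34097, -34.44089
2. 23.11923, -108.68503
3. -60.61000, -2.90583
4. -80.03803, 87.77222
5. -51.18875, 154.04444

Point 1:
  Lat: 20′ + 27.5″ = 20.45833′; 34 + 20.45833/60 = 34.340972
  S → negative
  Longitude: 34° + 26/60 + 27.19/3600 = 34 + 0.433333 + 0.007553 = 34.440886
  W → negative
Point 2:
  Latitude: 23 + 7/60 + 9.24/3600 = 23.119233
  N → positive
  λ: 41′ + 6.1″ = 41.10167′; 108 + 41.10167/60 = 108.685028
  W → negative
Point 3:
  Lat: 60 + 36/60 + 36/3600 = 60.610000
  S → negative
  Longitude: 2 + 54/60 + 21/3600 = 2.905833
  W ⇒ negate
Point 4:
  φ: 2′ + 16.9″ = 2.28167′; 80 + 2.28167/60 = 80.038028
  S → negative
  Longitude: 87 + 46/60 + 20/3600 = 87.772222
  E ⇒ keep positive
Point 5:
  Lat: 51° + 11/60 + 19.5/3600 = 51 + 0.183333 + 0.005417 = 51.188750
  hemisphere S, so the sign is −
  Longitude: 154 + 2/60 + 40/3600 = 154.044444
  E → positive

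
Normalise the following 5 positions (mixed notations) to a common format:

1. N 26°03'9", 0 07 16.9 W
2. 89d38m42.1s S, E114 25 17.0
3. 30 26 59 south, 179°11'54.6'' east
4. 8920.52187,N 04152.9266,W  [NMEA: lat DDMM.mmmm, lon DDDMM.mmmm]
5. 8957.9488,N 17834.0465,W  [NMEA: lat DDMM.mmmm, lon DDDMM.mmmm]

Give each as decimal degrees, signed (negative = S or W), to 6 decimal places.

1. 26.052500, -0.121361
2. -89.645028, 114.421389
3. -30.449722, 179.198500
4. 89.342031, -41.882110
5. 89.965813, -178.567442

Point 1:
  φ: 3′ + 9″ = 3.15000′; 26 + 3.15000/60 = 26.0525000
  N ⇒ keep positive
  Lon: 7′ + 16.9″ = 7.28167′; 0 + 7.28167/60 = 0.1213611
  W → negative
Point 2:
  Lat: 89 + 38/60 + 42.1/3600 = 89.6450278
  S → negative
  Lon: 114 + 25/60 + 17/3600 = 114.4213889
  E → positive
Point 3:
  φ: 26′ + 59″ = 26.98333′; 30 + 26.98333/60 = 30.4497222
  hemisphere S, so the sign is −
  λ: 11′ + 54.6″ = 11.91000′; 179 + 11.91000/60 = 179.1985000
  E → positive
Point 4:
  Lat: degrees = first 2 digits = 89, minutes = 20.52187; 89 + 20.52187/60 = 89.3420312
  N → positive
  λ: split at 3 digits → 041° and 52.9266′; 41 + 52.9266/60 = 41.8821100
  W ⇒ negate
Point 5:
  Latitude: split at 2 digits → 89° and 57.9488′; 89 + 57.9488/60 = 89.9658133
  N ⇒ keep positive
  Lon: degrees = first 3 digits = 178, minutes = 34.0465; 178 + 34.0465/60 = 178.5674417
  W → negative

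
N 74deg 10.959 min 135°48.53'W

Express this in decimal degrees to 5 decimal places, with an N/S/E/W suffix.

74.18265° N, 135.80883° W

Latitude: 74 + 10.959/60 = 74.182650
Lon: 48.53′ = 0.808833°; total 135.808833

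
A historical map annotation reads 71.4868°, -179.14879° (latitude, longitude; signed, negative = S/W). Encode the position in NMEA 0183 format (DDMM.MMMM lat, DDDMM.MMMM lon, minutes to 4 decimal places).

Lat: 71° + 0.486800 × 60 = 71° 29.208000′
Longitude is negative → W; |value| = 179.148790
Longitude: fractional part 0.148790 → 8.927400 minutes

7129.2080,N / 17908.9274,W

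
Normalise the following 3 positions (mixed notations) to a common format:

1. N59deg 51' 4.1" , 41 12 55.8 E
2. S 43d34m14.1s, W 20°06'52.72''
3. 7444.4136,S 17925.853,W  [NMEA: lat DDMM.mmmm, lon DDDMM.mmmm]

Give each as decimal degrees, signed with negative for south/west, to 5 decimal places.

Point 1:
  φ: 59° + 51/60 + 4.1/3600 = 59 + 0.850000 + 0.001139 = 59.851139
  N → positive
  λ: 41° + 12/60 + 55.8/3600 = 41 + 0.200000 + 0.015500 = 41.215500
  E → positive
Point 2:
  Lat: 43° + 34/60 + 14.1/3600 = 43 + 0.566667 + 0.003917 = 43.570583
  hemisphere S, so the sign is −
  λ: 6′ + 52.72″ = 6.87867′; 20 + 6.87867/60 = 20.114644
  W ⇒ negate
Point 3:
  Lat: split at 2 digits → 74° and 44.4136′; 74 + 44.4136/60 = 74.740227
  S → negative
  Longitude: degrees = first 3 digits = 179, minutes = 25.853; 179 + 25.853/60 = 179.430883
  W → negative

1. 59.85114, 41.21550
2. -43.57058, -20.11464
3. -74.74023, -179.43088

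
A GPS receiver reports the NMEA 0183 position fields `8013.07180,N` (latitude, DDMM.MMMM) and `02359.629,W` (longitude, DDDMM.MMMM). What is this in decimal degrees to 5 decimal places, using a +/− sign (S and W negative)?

80.21786, -23.99382

Lat: degrees = first 2 digits = 80, minutes = 13.0718; 80 + 13.0718/60 = 80.217863
N → positive
λ: split at 3 digits → 023° and 59.629′; 23 + 59.629/60 = 23.993817
W ⇒ negate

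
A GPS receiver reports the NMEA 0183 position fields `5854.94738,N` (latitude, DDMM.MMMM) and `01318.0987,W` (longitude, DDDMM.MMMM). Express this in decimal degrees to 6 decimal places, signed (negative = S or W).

Latitude: degrees = first 2 digits = 58, minutes = 54.94738; 58 + 54.94738/60 = 58.9157897
N ⇒ keep positive
λ: split at 3 digits → 013° and 18.0987′; 13 + 18.0987/60 = 13.3016450
hemisphere W, so the sign is −

58.915790, -13.301645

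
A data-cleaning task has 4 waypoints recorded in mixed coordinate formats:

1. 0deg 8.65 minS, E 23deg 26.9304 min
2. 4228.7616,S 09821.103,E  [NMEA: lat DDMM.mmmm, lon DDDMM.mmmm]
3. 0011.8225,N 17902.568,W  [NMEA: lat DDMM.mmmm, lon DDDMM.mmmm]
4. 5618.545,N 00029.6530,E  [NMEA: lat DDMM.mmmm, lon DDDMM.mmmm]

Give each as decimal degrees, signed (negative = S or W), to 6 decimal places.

1. -0.144167, 23.448840
2. -42.479360, 98.351717
3. 0.197042, -179.042800
4. 56.309083, 0.494217

Point 1:
  Latitude: 8.65′ = 0.144167°; total 0.1441667
  S → negative
  Lon: 26.9304′ = 0.448840°; total 23.4488400
  E → positive
Point 2:
  φ: degrees = first 2 digits = 42, minutes = 28.7616; 42 + 28.7616/60 = 42.4793600
  hemisphere S, so the sign is −
  λ: split at 3 digits → 098° and 21.103′; 98 + 21.103/60 = 98.3517167
  E → positive
Point 3:
  Latitude: degrees = first 2 digits = 0, minutes = 11.8225; 0 + 11.8225/60 = 0.1970417
  N → positive
  Lon: split at 3 digits → 179° and 2.568′; 179 + 2.568/60 = 179.0428000
  W ⇒ negate
Point 4:
  φ: degrees = first 2 digits = 56, minutes = 18.545; 56 + 18.545/60 = 56.3090833
  N → positive
  λ: split at 3 digits → 000° and 29.653′; 0 + 29.653/60 = 0.4942167
  E → positive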